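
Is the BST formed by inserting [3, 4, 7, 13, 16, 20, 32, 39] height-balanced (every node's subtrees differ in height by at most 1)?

Tree (level-order array): [3, None, 4, None, 7, None, 13, None, 16, None, 20, None, 32, None, 39]
Definition: a tree is height-balanced if, at every node, |h(left) - h(right)| <= 1 (empty subtree has height -1).
Bottom-up per-node check:
  node 39: h_left=-1, h_right=-1, diff=0 [OK], height=0
  node 32: h_left=-1, h_right=0, diff=1 [OK], height=1
  node 20: h_left=-1, h_right=1, diff=2 [FAIL (|-1-1|=2 > 1)], height=2
  node 16: h_left=-1, h_right=2, diff=3 [FAIL (|-1-2|=3 > 1)], height=3
  node 13: h_left=-1, h_right=3, diff=4 [FAIL (|-1-3|=4 > 1)], height=4
  node 7: h_left=-1, h_right=4, diff=5 [FAIL (|-1-4|=5 > 1)], height=5
  node 4: h_left=-1, h_right=5, diff=6 [FAIL (|-1-5|=6 > 1)], height=6
  node 3: h_left=-1, h_right=6, diff=7 [FAIL (|-1-6|=7 > 1)], height=7
Node 20 violates the condition: |-1 - 1| = 2 > 1.
Result: Not balanced


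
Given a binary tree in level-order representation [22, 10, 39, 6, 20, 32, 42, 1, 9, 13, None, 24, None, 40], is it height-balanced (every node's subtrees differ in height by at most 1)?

Tree (level-order array): [22, 10, 39, 6, 20, 32, 42, 1, 9, 13, None, 24, None, 40]
Definition: a tree is height-balanced if, at every node, |h(left) - h(right)| <= 1 (empty subtree has height -1).
Bottom-up per-node check:
  node 1: h_left=-1, h_right=-1, diff=0 [OK], height=0
  node 9: h_left=-1, h_right=-1, diff=0 [OK], height=0
  node 6: h_left=0, h_right=0, diff=0 [OK], height=1
  node 13: h_left=-1, h_right=-1, diff=0 [OK], height=0
  node 20: h_left=0, h_right=-1, diff=1 [OK], height=1
  node 10: h_left=1, h_right=1, diff=0 [OK], height=2
  node 24: h_left=-1, h_right=-1, diff=0 [OK], height=0
  node 32: h_left=0, h_right=-1, diff=1 [OK], height=1
  node 40: h_left=-1, h_right=-1, diff=0 [OK], height=0
  node 42: h_left=0, h_right=-1, diff=1 [OK], height=1
  node 39: h_left=1, h_right=1, diff=0 [OK], height=2
  node 22: h_left=2, h_right=2, diff=0 [OK], height=3
All nodes satisfy the balance condition.
Result: Balanced


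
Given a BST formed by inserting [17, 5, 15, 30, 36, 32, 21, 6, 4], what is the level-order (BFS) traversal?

Tree insertion order: [17, 5, 15, 30, 36, 32, 21, 6, 4]
Tree (level-order array): [17, 5, 30, 4, 15, 21, 36, None, None, 6, None, None, None, 32]
BFS from the root, enqueuing left then right child of each popped node:
  queue [17] -> pop 17, enqueue [5, 30], visited so far: [17]
  queue [5, 30] -> pop 5, enqueue [4, 15], visited so far: [17, 5]
  queue [30, 4, 15] -> pop 30, enqueue [21, 36], visited so far: [17, 5, 30]
  queue [4, 15, 21, 36] -> pop 4, enqueue [none], visited so far: [17, 5, 30, 4]
  queue [15, 21, 36] -> pop 15, enqueue [6], visited so far: [17, 5, 30, 4, 15]
  queue [21, 36, 6] -> pop 21, enqueue [none], visited so far: [17, 5, 30, 4, 15, 21]
  queue [36, 6] -> pop 36, enqueue [32], visited so far: [17, 5, 30, 4, 15, 21, 36]
  queue [6, 32] -> pop 6, enqueue [none], visited so far: [17, 5, 30, 4, 15, 21, 36, 6]
  queue [32] -> pop 32, enqueue [none], visited so far: [17, 5, 30, 4, 15, 21, 36, 6, 32]
Result: [17, 5, 30, 4, 15, 21, 36, 6, 32]


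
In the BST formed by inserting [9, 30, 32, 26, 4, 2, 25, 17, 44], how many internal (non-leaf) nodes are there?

Tree built from: [9, 30, 32, 26, 4, 2, 25, 17, 44]
Tree (level-order array): [9, 4, 30, 2, None, 26, 32, None, None, 25, None, None, 44, 17]
Rule: An internal node has at least one child.
Per-node child counts:
  node 9: 2 child(ren)
  node 4: 1 child(ren)
  node 2: 0 child(ren)
  node 30: 2 child(ren)
  node 26: 1 child(ren)
  node 25: 1 child(ren)
  node 17: 0 child(ren)
  node 32: 1 child(ren)
  node 44: 0 child(ren)
Matching nodes: [9, 4, 30, 26, 25, 32]
Count of internal (non-leaf) nodes: 6


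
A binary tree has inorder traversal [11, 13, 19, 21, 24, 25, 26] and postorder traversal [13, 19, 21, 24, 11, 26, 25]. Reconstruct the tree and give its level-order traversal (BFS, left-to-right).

Inorder:   [11, 13, 19, 21, 24, 25, 26]
Postorder: [13, 19, 21, 24, 11, 26, 25]
Algorithm: postorder visits root last, so walk postorder right-to-left;
each value is the root of the current inorder slice — split it at that
value, recurse on the right subtree first, then the left.
Recursive splits:
  root=25; inorder splits into left=[11, 13, 19, 21, 24], right=[26]
  root=26; inorder splits into left=[], right=[]
  root=11; inorder splits into left=[], right=[13, 19, 21, 24]
  root=24; inorder splits into left=[13, 19, 21], right=[]
  root=21; inorder splits into left=[13, 19], right=[]
  root=19; inorder splits into left=[13], right=[]
  root=13; inorder splits into left=[], right=[]
Reconstructed level-order: [25, 11, 26, 24, 21, 19, 13]


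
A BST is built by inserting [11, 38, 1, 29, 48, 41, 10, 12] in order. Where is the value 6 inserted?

Starting tree (level order): [11, 1, 38, None, 10, 29, 48, None, None, 12, None, 41]
Insertion path: 11 -> 1 -> 10
Result: insert 6 as left child of 10
Final tree (level order): [11, 1, 38, None, 10, 29, 48, 6, None, 12, None, 41]


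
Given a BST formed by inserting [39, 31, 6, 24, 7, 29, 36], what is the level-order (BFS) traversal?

Tree insertion order: [39, 31, 6, 24, 7, 29, 36]
Tree (level-order array): [39, 31, None, 6, 36, None, 24, None, None, 7, 29]
BFS from the root, enqueuing left then right child of each popped node:
  queue [39] -> pop 39, enqueue [31], visited so far: [39]
  queue [31] -> pop 31, enqueue [6, 36], visited so far: [39, 31]
  queue [6, 36] -> pop 6, enqueue [24], visited so far: [39, 31, 6]
  queue [36, 24] -> pop 36, enqueue [none], visited so far: [39, 31, 6, 36]
  queue [24] -> pop 24, enqueue [7, 29], visited so far: [39, 31, 6, 36, 24]
  queue [7, 29] -> pop 7, enqueue [none], visited so far: [39, 31, 6, 36, 24, 7]
  queue [29] -> pop 29, enqueue [none], visited so far: [39, 31, 6, 36, 24, 7, 29]
Result: [39, 31, 6, 36, 24, 7, 29]


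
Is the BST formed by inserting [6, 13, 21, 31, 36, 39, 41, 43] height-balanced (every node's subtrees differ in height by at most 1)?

Tree (level-order array): [6, None, 13, None, 21, None, 31, None, 36, None, 39, None, 41, None, 43]
Definition: a tree is height-balanced if, at every node, |h(left) - h(right)| <= 1 (empty subtree has height -1).
Bottom-up per-node check:
  node 43: h_left=-1, h_right=-1, diff=0 [OK], height=0
  node 41: h_left=-1, h_right=0, diff=1 [OK], height=1
  node 39: h_left=-1, h_right=1, diff=2 [FAIL (|-1-1|=2 > 1)], height=2
  node 36: h_left=-1, h_right=2, diff=3 [FAIL (|-1-2|=3 > 1)], height=3
  node 31: h_left=-1, h_right=3, diff=4 [FAIL (|-1-3|=4 > 1)], height=4
  node 21: h_left=-1, h_right=4, diff=5 [FAIL (|-1-4|=5 > 1)], height=5
  node 13: h_left=-1, h_right=5, diff=6 [FAIL (|-1-5|=6 > 1)], height=6
  node 6: h_left=-1, h_right=6, diff=7 [FAIL (|-1-6|=7 > 1)], height=7
Node 39 violates the condition: |-1 - 1| = 2 > 1.
Result: Not balanced


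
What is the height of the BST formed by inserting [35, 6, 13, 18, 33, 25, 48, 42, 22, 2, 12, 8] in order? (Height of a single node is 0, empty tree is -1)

Insertion order: [35, 6, 13, 18, 33, 25, 48, 42, 22, 2, 12, 8]
Tree (level-order array): [35, 6, 48, 2, 13, 42, None, None, None, 12, 18, None, None, 8, None, None, 33, None, None, 25, None, 22]
Compute height bottom-up (empty subtree = -1):
  height(2) = 1 + max(-1, -1) = 0
  height(8) = 1 + max(-1, -1) = 0
  height(12) = 1 + max(0, -1) = 1
  height(22) = 1 + max(-1, -1) = 0
  height(25) = 1 + max(0, -1) = 1
  height(33) = 1 + max(1, -1) = 2
  height(18) = 1 + max(-1, 2) = 3
  height(13) = 1 + max(1, 3) = 4
  height(6) = 1 + max(0, 4) = 5
  height(42) = 1 + max(-1, -1) = 0
  height(48) = 1 + max(0, -1) = 1
  height(35) = 1 + max(5, 1) = 6
Height = 6


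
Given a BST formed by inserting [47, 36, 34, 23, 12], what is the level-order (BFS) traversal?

Tree insertion order: [47, 36, 34, 23, 12]
Tree (level-order array): [47, 36, None, 34, None, 23, None, 12]
BFS from the root, enqueuing left then right child of each popped node:
  queue [47] -> pop 47, enqueue [36], visited so far: [47]
  queue [36] -> pop 36, enqueue [34], visited so far: [47, 36]
  queue [34] -> pop 34, enqueue [23], visited so far: [47, 36, 34]
  queue [23] -> pop 23, enqueue [12], visited so far: [47, 36, 34, 23]
  queue [12] -> pop 12, enqueue [none], visited so far: [47, 36, 34, 23, 12]
Result: [47, 36, 34, 23, 12]


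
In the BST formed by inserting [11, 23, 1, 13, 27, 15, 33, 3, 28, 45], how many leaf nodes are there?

Tree built from: [11, 23, 1, 13, 27, 15, 33, 3, 28, 45]
Tree (level-order array): [11, 1, 23, None, 3, 13, 27, None, None, None, 15, None, 33, None, None, 28, 45]
Rule: A leaf has 0 children.
Per-node child counts:
  node 11: 2 child(ren)
  node 1: 1 child(ren)
  node 3: 0 child(ren)
  node 23: 2 child(ren)
  node 13: 1 child(ren)
  node 15: 0 child(ren)
  node 27: 1 child(ren)
  node 33: 2 child(ren)
  node 28: 0 child(ren)
  node 45: 0 child(ren)
Matching nodes: [3, 15, 28, 45]
Count of leaf nodes: 4


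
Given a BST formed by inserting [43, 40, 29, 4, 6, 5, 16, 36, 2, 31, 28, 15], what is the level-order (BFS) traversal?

Tree insertion order: [43, 40, 29, 4, 6, 5, 16, 36, 2, 31, 28, 15]
Tree (level-order array): [43, 40, None, 29, None, 4, 36, 2, 6, 31, None, None, None, 5, 16, None, None, None, None, 15, 28]
BFS from the root, enqueuing left then right child of each popped node:
  queue [43] -> pop 43, enqueue [40], visited so far: [43]
  queue [40] -> pop 40, enqueue [29], visited so far: [43, 40]
  queue [29] -> pop 29, enqueue [4, 36], visited so far: [43, 40, 29]
  queue [4, 36] -> pop 4, enqueue [2, 6], visited so far: [43, 40, 29, 4]
  queue [36, 2, 6] -> pop 36, enqueue [31], visited so far: [43, 40, 29, 4, 36]
  queue [2, 6, 31] -> pop 2, enqueue [none], visited so far: [43, 40, 29, 4, 36, 2]
  queue [6, 31] -> pop 6, enqueue [5, 16], visited so far: [43, 40, 29, 4, 36, 2, 6]
  queue [31, 5, 16] -> pop 31, enqueue [none], visited so far: [43, 40, 29, 4, 36, 2, 6, 31]
  queue [5, 16] -> pop 5, enqueue [none], visited so far: [43, 40, 29, 4, 36, 2, 6, 31, 5]
  queue [16] -> pop 16, enqueue [15, 28], visited so far: [43, 40, 29, 4, 36, 2, 6, 31, 5, 16]
  queue [15, 28] -> pop 15, enqueue [none], visited so far: [43, 40, 29, 4, 36, 2, 6, 31, 5, 16, 15]
  queue [28] -> pop 28, enqueue [none], visited so far: [43, 40, 29, 4, 36, 2, 6, 31, 5, 16, 15, 28]
Result: [43, 40, 29, 4, 36, 2, 6, 31, 5, 16, 15, 28]


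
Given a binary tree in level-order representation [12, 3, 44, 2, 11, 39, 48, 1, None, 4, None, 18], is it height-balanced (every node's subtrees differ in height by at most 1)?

Tree (level-order array): [12, 3, 44, 2, 11, 39, 48, 1, None, 4, None, 18]
Definition: a tree is height-balanced if, at every node, |h(left) - h(right)| <= 1 (empty subtree has height -1).
Bottom-up per-node check:
  node 1: h_left=-1, h_right=-1, diff=0 [OK], height=0
  node 2: h_left=0, h_right=-1, diff=1 [OK], height=1
  node 4: h_left=-1, h_right=-1, diff=0 [OK], height=0
  node 11: h_left=0, h_right=-1, diff=1 [OK], height=1
  node 3: h_left=1, h_right=1, diff=0 [OK], height=2
  node 18: h_left=-1, h_right=-1, diff=0 [OK], height=0
  node 39: h_left=0, h_right=-1, diff=1 [OK], height=1
  node 48: h_left=-1, h_right=-1, diff=0 [OK], height=0
  node 44: h_left=1, h_right=0, diff=1 [OK], height=2
  node 12: h_left=2, h_right=2, diff=0 [OK], height=3
All nodes satisfy the balance condition.
Result: Balanced


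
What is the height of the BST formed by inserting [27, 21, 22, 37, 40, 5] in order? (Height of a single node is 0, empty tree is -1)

Insertion order: [27, 21, 22, 37, 40, 5]
Tree (level-order array): [27, 21, 37, 5, 22, None, 40]
Compute height bottom-up (empty subtree = -1):
  height(5) = 1 + max(-1, -1) = 0
  height(22) = 1 + max(-1, -1) = 0
  height(21) = 1 + max(0, 0) = 1
  height(40) = 1 + max(-1, -1) = 0
  height(37) = 1 + max(-1, 0) = 1
  height(27) = 1 + max(1, 1) = 2
Height = 2


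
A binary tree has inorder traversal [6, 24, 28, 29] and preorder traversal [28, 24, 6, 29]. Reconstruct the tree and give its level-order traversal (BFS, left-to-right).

Inorder:  [6, 24, 28, 29]
Preorder: [28, 24, 6, 29]
Algorithm: preorder visits root first, so consume preorder in order;
for each root, split the current inorder slice at that value into
left-subtree inorder and right-subtree inorder, then recurse.
Recursive splits:
  root=28; inorder splits into left=[6, 24], right=[29]
  root=24; inorder splits into left=[6], right=[]
  root=6; inorder splits into left=[], right=[]
  root=29; inorder splits into left=[], right=[]
Reconstructed level-order: [28, 24, 29, 6]


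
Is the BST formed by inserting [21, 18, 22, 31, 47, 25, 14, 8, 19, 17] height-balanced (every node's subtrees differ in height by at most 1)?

Tree (level-order array): [21, 18, 22, 14, 19, None, 31, 8, 17, None, None, 25, 47]
Definition: a tree is height-balanced if, at every node, |h(left) - h(right)| <= 1 (empty subtree has height -1).
Bottom-up per-node check:
  node 8: h_left=-1, h_right=-1, diff=0 [OK], height=0
  node 17: h_left=-1, h_right=-1, diff=0 [OK], height=0
  node 14: h_left=0, h_right=0, diff=0 [OK], height=1
  node 19: h_left=-1, h_right=-1, diff=0 [OK], height=0
  node 18: h_left=1, h_right=0, diff=1 [OK], height=2
  node 25: h_left=-1, h_right=-1, diff=0 [OK], height=0
  node 47: h_left=-1, h_right=-1, diff=0 [OK], height=0
  node 31: h_left=0, h_right=0, diff=0 [OK], height=1
  node 22: h_left=-1, h_right=1, diff=2 [FAIL (|-1-1|=2 > 1)], height=2
  node 21: h_left=2, h_right=2, diff=0 [OK], height=3
Node 22 violates the condition: |-1 - 1| = 2 > 1.
Result: Not balanced


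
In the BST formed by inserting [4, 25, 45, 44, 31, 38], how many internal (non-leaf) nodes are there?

Tree built from: [4, 25, 45, 44, 31, 38]
Tree (level-order array): [4, None, 25, None, 45, 44, None, 31, None, None, 38]
Rule: An internal node has at least one child.
Per-node child counts:
  node 4: 1 child(ren)
  node 25: 1 child(ren)
  node 45: 1 child(ren)
  node 44: 1 child(ren)
  node 31: 1 child(ren)
  node 38: 0 child(ren)
Matching nodes: [4, 25, 45, 44, 31]
Count of internal (non-leaf) nodes: 5


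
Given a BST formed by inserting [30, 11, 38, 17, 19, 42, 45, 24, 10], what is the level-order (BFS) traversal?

Tree insertion order: [30, 11, 38, 17, 19, 42, 45, 24, 10]
Tree (level-order array): [30, 11, 38, 10, 17, None, 42, None, None, None, 19, None, 45, None, 24]
BFS from the root, enqueuing left then right child of each popped node:
  queue [30] -> pop 30, enqueue [11, 38], visited so far: [30]
  queue [11, 38] -> pop 11, enqueue [10, 17], visited so far: [30, 11]
  queue [38, 10, 17] -> pop 38, enqueue [42], visited so far: [30, 11, 38]
  queue [10, 17, 42] -> pop 10, enqueue [none], visited so far: [30, 11, 38, 10]
  queue [17, 42] -> pop 17, enqueue [19], visited so far: [30, 11, 38, 10, 17]
  queue [42, 19] -> pop 42, enqueue [45], visited so far: [30, 11, 38, 10, 17, 42]
  queue [19, 45] -> pop 19, enqueue [24], visited so far: [30, 11, 38, 10, 17, 42, 19]
  queue [45, 24] -> pop 45, enqueue [none], visited so far: [30, 11, 38, 10, 17, 42, 19, 45]
  queue [24] -> pop 24, enqueue [none], visited so far: [30, 11, 38, 10, 17, 42, 19, 45, 24]
Result: [30, 11, 38, 10, 17, 42, 19, 45, 24]


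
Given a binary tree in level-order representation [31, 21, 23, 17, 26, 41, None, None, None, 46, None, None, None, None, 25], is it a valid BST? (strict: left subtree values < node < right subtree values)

Level-order array: [31, 21, 23, 17, 26, 41, None, None, None, 46, None, None, None, None, 25]
Validate using subtree bounds (lo, hi): at each node, require lo < value < hi,
then recurse left with hi=value and right with lo=value.
Preorder trace (stopping at first violation):
  at node 31 with bounds (-inf, +inf): OK
  at node 21 with bounds (-inf, 31): OK
  at node 17 with bounds (-inf, 21): OK
  at node 26 with bounds (21, 31): OK
  at node 46 with bounds (21, 26): VIOLATION
Node 46 violates its bound: not (21 < 46 < 26).
Result: Not a valid BST


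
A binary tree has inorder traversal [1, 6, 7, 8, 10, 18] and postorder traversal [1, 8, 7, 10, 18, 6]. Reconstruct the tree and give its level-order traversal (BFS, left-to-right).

Inorder:   [1, 6, 7, 8, 10, 18]
Postorder: [1, 8, 7, 10, 18, 6]
Algorithm: postorder visits root last, so walk postorder right-to-left;
each value is the root of the current inorder slice — split it at that
value, recurse on the right subtree first, then the left.
Recursive splits:
  root=6; inorder splits into left=[1], right=[7, 8, 10, 18]
  root=18; inorder splits into left=[7, 8, 10], right=[]
  root=10; inorder splits into left=[7, 8], right=[]
  root=7; inorder splits into left=[], right=[8]
  root=8; inorder splits into left=[], right=[]
  root=1; inorder splits into left=[], right=[]
Reconstructed level-order: [6, 1, 18, 10, 7, 8]


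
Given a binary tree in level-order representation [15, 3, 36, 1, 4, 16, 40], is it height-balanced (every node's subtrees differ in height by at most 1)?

Tree (level-order array): [15, 3, 36, 1, 4, 16, 40]
Definition: a tree is height-balanced if, at every node, |h(left) - h(right)| <= 1 (empty subtree has height -1).
Bottom-up per-node check:
  node 1: h_left=-1, h_right=-1, diff=0 [OK], height=0
  node 4: h_left=-1, h_right=-1, diff=0 [OK], height=0
  node 3: h_left=0, h_right=0, diff=0 [OK], height=1
  node 16: h_left=-1, h_right=-1, diff=0 [OK], height=0
  node 40: h_left=-1, h_right=-1, diff=0 [OK], height=0
  node 36: h_left=0, h_right=0, diff=0 [OK], height=1
  node 15: h_left=1, h_right=1, diff=0 [OK], height=2
All nodes satisfy the balance condition.
Result: Balanced


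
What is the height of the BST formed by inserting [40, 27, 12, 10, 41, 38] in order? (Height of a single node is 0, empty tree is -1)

Insertion order: [40, 27, 12, 10, 41, 38]
Tree (level-order array): [40, 27, 41, 12, 38, None, None, 10]
Compute height bottom-up (empty subtree = -1):
  height(10) = 1 + max(-1, -1) = 0
  height(12) = 1 + max(0, -1) = 1
  height(38) = 1 + max(-1, -1) = 0
  height(27) = 1 + max(1, 0) = 2
  height(41) = 1 + max(-1, -1) = 0
  height(40) = 1 + max(2, 0) = 3
Height = 3


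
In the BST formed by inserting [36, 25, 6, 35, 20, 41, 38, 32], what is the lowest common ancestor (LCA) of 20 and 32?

Tree insertion order: [36, 25, 6, 35, 20, 41, 38, 32]
Tree (level-order array): [36, 25, 41, 6, 35, 38, None, None, 20, 32]
In a BST, the LCA of p=20, q=32 is the first node v on the
root-to-leaf path with p <= v <= q (go left if both < v, right if both > v).
Walk from root:
  at 36: both 20 and 32 < 36, go left
  at 25: 20 <= 25 <= 32, this is the LCA
LCA = 25


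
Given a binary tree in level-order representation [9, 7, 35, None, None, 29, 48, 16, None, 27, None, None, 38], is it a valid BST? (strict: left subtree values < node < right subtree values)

Level-order array: [9, 7, 35, None, None, 29, 48, 16, None, 27, None, None, 38]
Validate using subtree bounds (lo, hi): at each node, require lo < value < hi,
then recurse left with hi=value and right with lo=value.
Preorder trace (stopping at first violation):
  at node 9 with bounds (-inf, +inf): OK
  at node 7 with bounds (-inf, 9): OK
  at node 35 with bounds (9, +inf): OK
  at node 29 with bounds (9, 35): OK
  at node 16 with bounds (9, 29): OK
  at node 38 with bounds (16, 29): VIOLATION
Node 38 violates its bound: not (16 < 38 < 29).
Result: Not a valid BST


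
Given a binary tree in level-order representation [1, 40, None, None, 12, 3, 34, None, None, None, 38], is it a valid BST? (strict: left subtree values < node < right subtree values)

Level-order array: [1, 40, None, None, 12, 3, 34, None, None, None, 38]
Validate using subtree bounds (lo, hi): at each node, require lo < value < hi,
then recurse left with hi=value and right with lo=value.
Preorder trace (stopping at first violation):
  at node 1 with bounds (-inf, +inf): OK
  at node 40 with bounds (-inf, 1): VIOLATION
Node 40 violates its bound: not (-inf < 40 < 1).
Result: Not a valid BST


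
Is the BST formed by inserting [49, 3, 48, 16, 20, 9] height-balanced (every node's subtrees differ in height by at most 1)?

Tree (level-order array): [49, 3, None, None, 48, 16, None, 9, 20]
Definition: a tree is height-balanced if, at every node, |h(left) - h(right)| <= 1 (empty subtree has height -1).
Bottom-up per-node check:
  node 9: h_left=-1, h_right=-1, diff=0 [OK], height=0
  node 20: h_left=-1, h_right=-1, diff=0 [OK], height=0
  node 16: h_left=0, h_right=0, diff=0 [OK], height=1
  node 48: h_left=1, h_right=-1, diff=2 [FAIL (|1--1|=2 > 1)], height=2
  node 3: h_left=-1, h_right=2, diff=3 [FAIL (|-1-2|=3 > 1)], height=3
  node 49: h_left=3, h_right=-1, diff=4 [FAIL (|3--1|=4 > 1)], height=4
Node 48 violates the condition: |1 - -1| = 2 > 1.
Result: Not balanced


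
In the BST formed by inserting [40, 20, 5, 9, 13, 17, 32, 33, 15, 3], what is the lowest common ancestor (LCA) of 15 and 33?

Tree insertion order: [40, 20, 5, 9, 13, 17, 32, 33, 15, 3]
Tree (level-order array): [40, 20, None, 5, 32, 3, 9, None, 33, None, None, None, 13, None, None, None, 17, 15]
In a BST, the LCA of p=15, q=33 is the first node v on the
root-to-leaf path with p <= v <= q (go left if both < v, right if both > v).
Walk from root:
  at 40: both 15 and 33 < 40, go left
  at 20: 15 <= 20 <= 33, this is the LCA
LCA = 20


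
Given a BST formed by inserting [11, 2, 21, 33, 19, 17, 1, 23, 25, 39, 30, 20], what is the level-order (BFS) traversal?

Tree insertion order: [11, 2, 21, 33, 19, 17, 1, 23, 25, 39, 30, 20]
Tree (level-order array): [11, 2, 21, 1, None, 19, 33, None, None, 17, 20, 23, 39, None, None, None, None, None, 25, None, None, None, 30]
BFS from the root, enqueuing left then right child of each popped node:
  queue [11] -> pop 11, enqueue [2, 21], visited so far: [11]
  queue [2, 21] -> pop 2, enqueue [1], visited so far: [11, 2]
  queue [21, 1] -> pop 21, enqueue [19, 33], visited so far: [11, 2, 21]
  queue [1, 19, 33] -> pop 1, enqueue [none], visited so far: [11, 2, 21, 1]
  queue [19, 33] -> pop 19, enqueue [17, 20], visited so far: [11, 2, 21, 1, 19]
  queue [33, 17, 20] -> pop 33, enqueue [23, 39], visited so far: [11, 2, 21, 1, 19, 33]
  queue [17, 20, 23, 39] -> pop 17, enqueue [none], visited so far: [11, 2, 21, 1, 19, 33, 17]
  queue [20, 23, 39] -> pop 20, enqueue [none], visited so far: [11, 2, 21, 1, 19, 33, 17, 20]
  queue [23, 39] -> pop 23, enqueue [25], visited so far: [11, 2, 21, 1, 19, 33, 17, 20, 23]
  queue [39, 25] -> pop 39, enqueue [none], visited so far: [11, 2, 21, 1, 19, 33, 17, 20, 23, 39]
  queue [25] -> pop 25, enqueue [30], visited so far: [11, 2, 21, 1, 19, 33, 17, 20, 23, 39, 25]
  queue [30] -> pop 30, enqueue [none], visited so far: [11, 2, 21, 1, 19, 33, 17, 20, 23, 39, 25, 30]
Result: [11, 2, 21, 1, 19, 33, 17, 20, 23, 39, 25, 30]


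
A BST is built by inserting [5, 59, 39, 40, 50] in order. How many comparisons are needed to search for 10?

Search path for 10: 5 -> 59 -> 39
Found: False
Comparisons: 3


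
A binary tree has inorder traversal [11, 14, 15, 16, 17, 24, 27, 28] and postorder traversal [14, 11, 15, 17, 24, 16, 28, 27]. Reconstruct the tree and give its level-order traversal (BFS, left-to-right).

Inorder:   [11, 14, 15, 16, 17, 24, 27, 28]
Postorder: [14, 11, 15, 17, 24, 16, 28, 27]
Algorithm: postorder visits root last, so walk postorder right-to-left;
each value is the root of the current inorder slice — split it at that
value, recurse on the right subtree first, then the left.
Recursive splits:
  root=27; inorder splits into left=[11, 14, 15, 16, 17, 24], right=[28]
  root=28; inorder splits into left=[], right=[]
  root=16; inorder splits into left=[11, 14, 15], right=[17, 24]
  root=24; inorder splits into left=[17], right=[]
  root=17; inorder splits into left=[], right=[]
  root=15; inorder splits into left=[11, 14], right=[]
  root=11; inorder splits into left=[], right=[14]
  root=14; inorder splits into left=[], right=[]
Reconstructed level-order: [27, 16, 28, 15, 24, 11, 17, 14]


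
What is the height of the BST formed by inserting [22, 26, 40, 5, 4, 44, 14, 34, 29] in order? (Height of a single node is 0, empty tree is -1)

Insertion order: [22, 26, 40, 5, 4, 44, 14, 34, 29]
Tree (level-order array): [22, 5, 26, 4, 14, None, 40, None, None, None, None, 34, 44, 29]
Compute height bottom-up (empty subtree = -1):
  height(4) = 1 + max(-1, -1) = 0
  height(14) = 1 + max(-1, -1) = 0
  height(5) = 1 + max(0, 0) = 1
  height(29) = 1 + max(-1, -1) = 0
  height(34) = 1 + max(0, -1) = 1
  height(44) = 1 + max(-1, -1) = 0
  height(40) = 1 + max(1, 0) = 2
  height(26) = 1 + max(-1, 2) = 3
  height(22) = 1 + max(1, 3) = 4
Height = 4


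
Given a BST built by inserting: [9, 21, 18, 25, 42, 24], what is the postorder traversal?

Tree insertion order: [9, 21, 18, 25, 42, 24]
Tree (level-order array): [9, None, 21, 18, 25, None, None, 24, 42]
Postorder traversal: [18, 24, 42, 25, 21, 9]


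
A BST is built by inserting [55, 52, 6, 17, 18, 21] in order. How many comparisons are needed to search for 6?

Search path for 6: 55 -> 52 -> 6
Found: True
Comparisons: 3


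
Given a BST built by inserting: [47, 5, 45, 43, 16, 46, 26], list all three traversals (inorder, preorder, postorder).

Tree insertion order: [47, 5, 45, 43, 16, 46, 26]
Tree (level-order array): [47, 5, None, None, 45, 43, 46, 16, None, None, None, None, 26]
Inorder (L, root, R): [5, 16, 26, 43, 45, 46, 47]
Preorder (root, L, R): [47, 5, 45, 43, 16, 26, 46]
Postorder (L, R, root): [26, 16, 43, 46, 45, 5, 47]


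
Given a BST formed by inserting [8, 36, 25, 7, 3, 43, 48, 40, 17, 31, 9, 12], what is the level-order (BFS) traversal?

Tree insertion order: [8, 36, 25, 7, 3, 43, 48, 40, 17, 31, 9, 12]
Tree (level-order array): [8, 7, 36, 3, None, 25, 43, None, None, 17, 31, 40, 48, 9, None, None, None, None, None, None, None, None, 12]
BFS from the root, enqueuing left then right child of each popped node:
  queue [8] -> pop 8, enqueue [7, 36], visited so far: [8]
  queue [7, 36] -> pop 7, enqueue [3], visited so far: [8, 7]
  queue [36, 3] -> pop 36, enqueue [25, 43], visited so far: [8, 7, 36]
  queue [3, 25, 43] -> pop 3, enqueue [none], visited so far: [8, 7, 36, 3]
  queue [25, 43] -> pop 25, enqueue [17, 31], visited so far: [8, 7, 36, 3, 25]
  queue [43, 17, 31] -> pop 43, enqueue [40, 48], visited so far: [8, 7, 36, 3, 25, 43]
  queue [17, 31, 40, 48] -> pop 17, enqueue [9], visited so far: [8, 7, 36, 3, 25, 43, 17]
  queue [31, 40, 48, 9] -> pop 31, enqueue [none], visited so far: [8, 7, 36, 3, 25, 43, 17, 31]
  queue [40, 48, 9] -> pop 40, enqueue [none], visited so far: [8, 7, 36, 3, 25, 43, 17, 31, 40]
  queue [48, 9] -> pop 48, enqueue [none], visited so far: [8, 7, 36, 3, 25, 43, 17, 31, 40, 48]
  queue [9] -> pop 9, enqueue [12], visited so far: [8, 7, 36, 3, 25, 43, 17, 31, 40, 48, 9]
  queue [12] -> pop 12, enqueue [none], visited so far: [8, 7, 36, 3, 25, 43, 17, 31, 40, 48, 9, 12]
Result: [8, 7, 36, 3, 25, 43, 17, 31, 40, 48, 9, 12]


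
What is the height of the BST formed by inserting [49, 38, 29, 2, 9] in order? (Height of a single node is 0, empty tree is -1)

Insertion order: [49, 38, 29, 2, 9]
Tree (level-order array): [49, 38, None, 29, None, 2, None, None, 9]
Compute height bottom-up (empty subtree = -1):
  height(9) = 1 + max(-1, -1) = 0
  height(2) = 1 + max(-1, 0) = 1
  height(29) = 1 + max(1, -1) = 2
  height(38) = 1 + max(2, -1) = 3
  height(49) = 1 + max(3, -1) = 4
Height = 4


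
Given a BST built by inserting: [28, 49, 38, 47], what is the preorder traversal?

Tree insertion order: [28, 49, 38, 47]
Tree (level-order array): [28, None, 49, 38, None, None, 47]
Preorder traversal: [28, 49, 38, 47]


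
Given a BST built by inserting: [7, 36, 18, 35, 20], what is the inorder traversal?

Tree insertion order: [7, 36, 18, 35, 20]
Tree (level-order array): [7, None, 36, 18, None, None, 35, 20]
Inorder traversal: [7, 18, 20, 35, 36]


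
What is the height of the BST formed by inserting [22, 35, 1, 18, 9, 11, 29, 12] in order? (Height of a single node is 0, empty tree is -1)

Insertion order: [22, 35, 1, 18, 9, 11, 29, 12]
Tree (level-order array): [22, 1, 35, None, 18, 29, None, 9, None, None, None, None, 11, None, 12]
Compute height bottom-up (empty subtree = -1):
  height(12) = 1 + max(-1, -1) = 0
  height(11) = 1 + max(-1, 0) = 1
  height(9) = 1 + max(-1, 1) = 2
  height(18) = 1 + max(2, -1) = 3
  height(1) = 1 + max(-1, 3) = 4
  height(29) = 1 + max(-1, -1) = 0
  height(35) = 1 + max(0, -1) = 1
  height(22) = 1 + max(4, 1) = 5
Height = 5


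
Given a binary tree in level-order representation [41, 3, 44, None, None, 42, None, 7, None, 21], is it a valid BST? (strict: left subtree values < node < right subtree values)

Level-order array: [41, 3, 44, None, None, 42, None, 7, None, 21]
Validate using subtree bounds (lo, hi): at each node, require lo < value < hi,
then recurse left with hi=value and right with lo=value.
Preorder trace (stopping at first violation):
  at node 41 with bounds (-inf, +inf): OK
  at node 3 with bounds (-inf, 41): OK
  at node 44 with bounds (41, +inf): OK
  at node 42 with bounds (41, 44): OK
  at node 7 with bounds (41, 42): VIOLATION
Node 7 violates its bound: not (41 < 7 < 42).
Result: Not a valid BST


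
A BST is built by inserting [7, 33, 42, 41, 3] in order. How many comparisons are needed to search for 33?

Search path for 33: 7 -> 33
Found: True
Comparisons: 2


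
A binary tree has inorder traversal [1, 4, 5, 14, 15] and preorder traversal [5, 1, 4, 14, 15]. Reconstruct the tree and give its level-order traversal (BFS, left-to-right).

Inorder:  [1, 4, 5, 14, 15]
Preorder: [5, 1, 4, 14, 15]
Algorithm: preorder visits root first, so consume preorder in order;
for each root, split the current inorder slice at that value into
left-subtree inorder and right-subtree inorder, then recurse.
Recursive splits:
  root=5; inorder splits into left=[1, 4], right=[14, 15]
  root=1; inorder splits into left=[], right=[4]
  root=4; inorder splits into left=[], right=[]
  root=14; inorder splits into left=[], right=[15]
  root=15; inorder splits into left=[], right=[]
Reconstructed level-order: [5, 1, 14, 4, 15]


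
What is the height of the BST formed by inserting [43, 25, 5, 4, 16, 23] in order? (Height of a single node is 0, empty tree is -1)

Insertion order: [43, 25, 5, 4, 16, 23]
Tree (level-order array): [43, 25, None, 5, None, 4, 16, None, None, None, 23]
Compute height bottom-up (empty subtree = -1):
  height(4) = 1 + max(-1, -1) = 0
  height(23) = 1 + max(-1, -1) = 0
  height(16) = 1 + max(-1, 0) = 1
  height(5) = 1 + max(0, 1) = 2
  height(25) = 1 + max(2, -1) = 3
  height(43) = 1 + max(3, -1) = 4
Height = 4


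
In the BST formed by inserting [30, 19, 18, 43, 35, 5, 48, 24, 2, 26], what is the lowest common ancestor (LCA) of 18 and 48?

Tree insertion order: [30, 19, 18, 43, 35, 5, 48, 24, 2, 26]
Tree (level-order array): [30, 19, 43, 18, 24, 35, 48, 5, None, None, 26, None, None, None, None, 2]
In a BST, the LCA of p=18, q=48 is the first node v on the
root-to-leaf path with p <= v <= q (go left if both < v, right if both > v).
Walk from root:
  at 30: 18 <= 30 <= 48, this is the LCA
LCA = 30


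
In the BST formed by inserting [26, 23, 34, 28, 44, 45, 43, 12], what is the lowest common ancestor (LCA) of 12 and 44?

Tree insertion order: [26, 23, 34, 28, 44, 45, 43, 12]
Tree (level-order array): [26, 23, 34, 12, None, 28, 44, None, None, None, None, 43, 45]
In a BST, the LCA of p=12, q=44 is the first node v on the
root-to-leaf path with p <= v <= q (go left if both < v, right if both > v).
Walk from root:
  at 26: 12 <= 26 <= 44, this is the LCA
LCA = 26


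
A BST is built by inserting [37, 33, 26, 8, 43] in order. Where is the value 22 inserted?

Starting tree (level order): [37, 33, 43, 26, None, None, None, 8]
Insertion path: 37 -> 33 -> 26 -> 8
Result: insert 22 as right child of 8
Final tree (level order): [37, 33, 43, 26, None, None, None, 8, None, None, 22]


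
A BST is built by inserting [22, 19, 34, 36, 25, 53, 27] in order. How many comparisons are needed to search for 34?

Search path for 34: 22 -> 34
Found: True
Comparisons: 2


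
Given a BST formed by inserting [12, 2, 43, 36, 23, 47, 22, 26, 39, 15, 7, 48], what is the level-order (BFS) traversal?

Tree insertion order: [12, 2, 43, 36, 23, 47, 22, 26, 39, 15, 7, 48]
Tree (level-order array): [12, 2, 43, None, 7, 36, 47, None, None, 23, 39, None, 48, 22, 26, None, None, None, None, 15]
BFS from the root, enqueuing left then right child of each popped node:
  queue [12] -> pop 12, enqueue [2, 43], visited so far: [12]
  queue [2, 43] -> pop 2, enqueue [7], visited so far: [12, 2]
  queue [43, 7] -> pop 43, enqueue [36, 47], visited so far: [12, 2, 43]
  queue [7, 36, 47] -> pop 7, enqueue [none], visited so far: [12, 2, 43, 7]
  queue [36, 47] -> pop 36, enqueue [23, 39], visited so far: [12, 2, 43, 7, 36]
  queue [47, 23, 39] -> pop 47, enqueue [48], visited so far: [12, 2, 43, 7, 36, 47]
  queue [23, 39, 48] -> pop 23, enqueue [22, 26], visited so far: [12, 2, 43, 7, 36, 47, 23]
  queue [39, 48, 22, 26] -> pop 39, enqueue [none], visited so far: [12, 2, 43, 7, 36, 47, 23, 39]
  queue [48, 22, 26] -> pop 48, enqueue [none], visited so far: [12, 2, 43, 7, 36, 47, 23, 39, 48]
  queue [22, 26] -> pop 22, enqueue [15], visited so far: [12, 2, 43, 7, 36, 47, 23, 39, 48, 22]
  queue [26, 15] -> pop 26, enqueue [none], visited so far: [12, 2, 43, 7, 36, 47, 23, 39, 48, 22, 26]
  queue [15] -> pop 15, enqueue [none], visited so far: [12, 2, 43, 7, 36, 47, 23, 39, 48, 22, 26, 15]
Result: [12, 2, 43, 7, 36, 47, 23, 39, 48, 22, 26, 15]


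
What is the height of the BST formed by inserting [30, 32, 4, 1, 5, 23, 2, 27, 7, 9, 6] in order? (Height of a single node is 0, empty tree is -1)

Insertion order: [30, 32, 4, 1, 5, 23, 2, 27, 7, 9, 6]
Tree (level-order array): [30, 4, 32, 1, 5, None, None, None, 2, None, 23, None, None, 7, 27, 6, 9]
Compute height bottom-up (empty subtree = -1):
  height(2) = 1 + max(-1, -1) = 0
  height(1) = 1 + max(-1, 0) = 1
  height(6) = 1 + max(-1, -1) = 0
  height(9) = 1 + max(-1, -1) = 0
  height(7) = 1 + max(0, 0) = 1
  height(27) = 1 + max(-1, -1) = 0
  height(23) = 1 + max(1, 0) = 2
  height(5) = 1 + max(-1, 2) = 3
  height(4) = 1 + max(1, 3) = 4
  height(32) = 1 + max(-1, -1) = 0
  height(30) = 1 + max(4, 0) = 5
Height = 5


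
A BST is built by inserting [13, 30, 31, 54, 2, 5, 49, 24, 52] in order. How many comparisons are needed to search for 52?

Search path for 52: 13 -> 30 -> 31 -> 54 -> 49 -> 52
Found: True
Comparisons: 6


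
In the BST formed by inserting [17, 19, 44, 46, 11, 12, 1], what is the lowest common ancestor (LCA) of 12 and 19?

Tree insertion order: [17, 19, 44, 46, 11, 12, 1]
Tree (level-order array): [17, 11, 19, 1, 12, None, 44, None, None, None, None, None, 46]
In a BST, the LCA of p=12, q=19 is the first node v on the
root-to-leaf path with p <= v <= q (go left if both < v, right if both > v).
Walk from root:
  at 17: 12 <= 17 <= 19, this is the LCA
LCA = 17


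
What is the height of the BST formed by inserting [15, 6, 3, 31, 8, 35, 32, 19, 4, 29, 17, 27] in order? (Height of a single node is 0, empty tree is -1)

Insertion order: [15, 6, 3, 31, 8, 35, 32, 19, 4, 29, 17, 27]
Tree (level-order array): [15, 6, 31, 3, 8, 19, 35, None, 4, None, None, 17, 29, 32, None, None, None, None, None, 27]
Compute height bottom-up (empty subtree = -1):
  height(4) = 1 + max(-1, -1) = 0
  height(3) = 1 + max(-1, 0) = 1
  height(8) = 1 + max(-1, -1) = 0
  height(6) = 1 + max(1, 0) = 2
  height(17) = 1 + max(-1, -1) = 0
  height(27) = 1 + max(-1, -1) = 0
  height(29) = 1 + max(0, -1) = 1
  height(19) = 1 + max(0, 1) = 2
  height(32) = 1 + max(-1, -1) = 0
  height(35) = 1 + max(0, -1) = 1
  height(31) = 1 + max(2, 1) = 3
  height(15) = 1 + max(2, 3) = 4
Height = 4


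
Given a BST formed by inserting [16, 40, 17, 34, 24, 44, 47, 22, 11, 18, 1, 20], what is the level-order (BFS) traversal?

Tree insertion order: [16, 40, 17, 34, 24, 44, 47, 22, 11, 18, 1, 20]
Tree (level-order array): [16, 11, 40, 1, None, 17, 44, None, None, None, 34, None, 47, 24, None, None, None, 22, None, 18, None, None, 20]
BFS from the root, enqueuing left then right child of each popped node:
  queue [16] -> pop 16, enqueue [11, 40], visited so far: [16]
  queue [11, 40] -> pop 11, enqueue [1], visited so far: [16, 11]
  queue [40, 1] -> pop 40, enqueue [17, 44], visited so far: [16, 11, 40]
  queue [1, 17, 44] -> pop 1, enqueue [none], visited so far: [16, 11, 40, 1]
  queue [17, 44] -> pop 17, enqueue [34], visited so far: [16, 11, 40, 1, 17]
  queue [44, 34] -> pop 44, enqueue [47], visited so far: [16, 11, 40, 1, 17, 44]
  queue [34, 47] -> pop 34, enqueue [24], visited so far: [16, 11, 40, 1, 17, 44, 34]
  queue [47, 24] -> pop 47, enqueue [none], visited so far: [16, 11, 40, 1, 17, 44, 34, 47]
  queue [24] -> pop 24, enqueue [22], visited so far: [16, 11, 40, 1, 17, 44, 34, 47, 24]
  queue [22] -> pop 22, enqueue [18], visited so far: [16, 11, 40, 1, 17, 44, 34, 47, 24, 22]
  queue [18] -> pop 18, enqueue [20], visited so far: [16, 11, 40, 1, 17, 44, 34, 47, 24, 22, 18]
  queue [20] -> pop 20, enqueue [none], visited so far: [16, 11, 40, 1, 17, 44, 34, 47, 24, 22, 18, 20]
Result: [16, 11, 40, 1, 17, 44, 34, 47, 24, 22, 18, 20]


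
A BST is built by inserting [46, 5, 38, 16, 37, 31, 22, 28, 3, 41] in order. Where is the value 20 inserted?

Starting tree (level order): [46, 5, None, 3, 38, None, None, 16, 41, None, 37, None, None, 31, None, 22, None, None, 28]
Insertion path: 46 -> 5 -> 38 -> 16 -> 37 -> 31 -> 22
Result: insert 20 as left child of 22
Final tree (level order): [46, 5, None, 3, 38, None, None, 16, 41, None, 37, None, None, 31, None, 22, None, 20, 28]


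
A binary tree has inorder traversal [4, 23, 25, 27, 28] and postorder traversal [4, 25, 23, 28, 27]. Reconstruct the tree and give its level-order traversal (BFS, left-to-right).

Inorder:   [4, 23, 25, 27, 28]
Postorder: [4, 25, 23, 28, 27]
Algorithm: postorder visits root last, so walk postorder right-to-left;
each value is the root of the current inorder slice — split it at that
value, recurse on the right subtree first, then the left.
Recursive splits:
  root=27; inorder splits into left=[4, 23, 25], right=[28]
  root=28; inorder splits into left=[], right=[]
  root=23; inorder splits into left=[4], right=[25]
  root=25; inorder splits into left=[], right=[]
  root=4; inorder splits into left=[], right=[]
Reconstructed level-order: [27, 23, 28, 4, 25]


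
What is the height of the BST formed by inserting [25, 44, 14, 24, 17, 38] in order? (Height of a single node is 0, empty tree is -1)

Insertion order: [25, 44, 14, 24, 17, 38]
Tree (level-order array): [25, 14, 44, None, 24, 38, None, 17]
Compute height bottom-up (empty subtree = -1):
  height(17) = 1 + max(-1, -1) = 0
  height(24) = 1 + max(0, -1) = 1
  height(14) = 1 + max(-1, 1) = 2
  height(38) = 1 + max(-1, -1) = 0
  height(44) = 1 + max(0, -1) = 1
  height(25) = 1 + max(2, 1) = 3
Height = 3


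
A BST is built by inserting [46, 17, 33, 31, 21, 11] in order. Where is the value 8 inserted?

Starting tree (level order): [46, 17, None, 11, 33, None, None, 31, None, 21]
Insertion path: 46 -> 17 -> 11
Result: insert 8 as left child of 11
Final tree (level order): [46, 17, None, 11, 33, 8, None, 31, None, None, None, 21]


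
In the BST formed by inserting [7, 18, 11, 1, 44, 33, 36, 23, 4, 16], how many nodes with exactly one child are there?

Tree built from: [7, 18, 11, 1, 44, 33, 36, 23, 4, 16]
Tree (level-order array): [7, 1, 18, None, 4, 11, 44, None, None, None, 16, 33, None, None, None, 23, 36]
Rule: These are nodes with exactly 1 non-null child.
Per-node child counts:
  node 7: 2 child(ren)
  node 1: 1 child(ren)
  node 4: 0 child(ren)
  node 18: 2 child(ren)
  node 11: 1 child(ren)
  node 16: 0 child(ren)
  node 44: 1 child(ren)
  node 33: 2 child(ren)
  node 23: 0 child(ren)
  node 36: 0 child(ren)
Matching nodes: [1, 11, 44]
Count of nodes with exactly one child: 3


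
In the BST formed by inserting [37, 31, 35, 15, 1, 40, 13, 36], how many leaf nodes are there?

Tree built from: [37, 31, 35, 15, 1, 40, 13, 36]
Tree (level-order array): [37, 31, 40, 15, 35, None, None, 1, None, None, 36, None, 13]
Rule: A leaf has 0 children.
Per-node child counts:
  node 37: 2 child(ren)
  node 31: 2 child(ren)
  node 15: 1 child(ren)
  node 1: 1 child(ren)
  node 13: 0 child(ren)
  node 35: 1 child(ren)
  node 36: 0 child(ren)
  node 40: 0 child(ren)
Matching nodes: [13, 36, 40]
Count of leaf nodes: 3
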